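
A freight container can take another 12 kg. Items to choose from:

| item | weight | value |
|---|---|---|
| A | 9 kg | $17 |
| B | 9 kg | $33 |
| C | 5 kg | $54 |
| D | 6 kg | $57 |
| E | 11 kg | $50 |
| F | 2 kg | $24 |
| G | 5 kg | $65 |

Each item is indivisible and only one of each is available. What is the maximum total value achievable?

$143

Check high-value combinations within 12 kg:
- C+F+G: weight 5+2+5=12, value 54+24+65=143
- D+G: weight 6+5=11, value 57+65=122
- C+G: weight 5+5=10, value 54+65=119
Best: $143.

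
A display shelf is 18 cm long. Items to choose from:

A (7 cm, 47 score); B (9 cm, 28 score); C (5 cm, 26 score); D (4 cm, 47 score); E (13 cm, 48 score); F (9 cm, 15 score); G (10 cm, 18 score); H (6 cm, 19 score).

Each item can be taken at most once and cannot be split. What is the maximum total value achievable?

Check high-value combinations within 18 cm:
- A+C+D: length 7+5+4=16, value 47+26+47=120
- A+D+H: length 7+4+6=17, value 47+47+19=113
- B+C+D: length 9+5+4=18, value 28+26+47=101
- D+E: length 4+13=17, value 47+48=95
- A+D: length 7+4=11, value 47+47=94
Best: 120 score.

120 score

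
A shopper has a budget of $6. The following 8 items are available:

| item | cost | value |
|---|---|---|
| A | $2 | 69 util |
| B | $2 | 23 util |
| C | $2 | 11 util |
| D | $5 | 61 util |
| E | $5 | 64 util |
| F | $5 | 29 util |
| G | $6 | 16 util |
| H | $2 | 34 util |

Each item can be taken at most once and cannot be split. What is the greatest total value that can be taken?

126 util

Check high-value combinations within $6:
- A+B+H: cost 2+2+2=6, value 69+23+34=126
- A+C+H: cost 2+2+2=6, value 69+11+34=114
- A+H: cost 2+2=4, value 69+34=103
- A+B+C: cost 2+2+2=6, value 69+23+11=103
- A+B: cost 2+2=4, value 69+23=92
Best: 126 util.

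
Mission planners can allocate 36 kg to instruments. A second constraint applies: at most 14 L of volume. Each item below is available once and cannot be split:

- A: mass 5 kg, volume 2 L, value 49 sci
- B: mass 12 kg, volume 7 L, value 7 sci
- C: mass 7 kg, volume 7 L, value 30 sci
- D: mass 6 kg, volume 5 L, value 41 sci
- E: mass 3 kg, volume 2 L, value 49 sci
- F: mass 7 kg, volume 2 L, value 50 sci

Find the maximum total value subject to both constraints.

189 sci

Feasible sets respecting both limits:
- A+D+E+F: mass 21, volume 11, value 189
- A+C+E+F: mass 22, volume 13, value 178
- A+B+E+F: mass 27, volume 13, value 155
Best: 189 sci.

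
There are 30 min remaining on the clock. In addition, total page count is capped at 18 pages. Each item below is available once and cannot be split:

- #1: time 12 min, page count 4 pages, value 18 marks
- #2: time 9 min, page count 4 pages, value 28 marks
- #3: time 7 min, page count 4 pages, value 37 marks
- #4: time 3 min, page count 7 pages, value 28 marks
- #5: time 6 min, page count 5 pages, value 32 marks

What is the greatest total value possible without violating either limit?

Feasible sets respecting both limits:
- #2+#3+#5: time 22, page count 13, value 97
- #3+#4+#5: time 16, page count 16, value 97
- #2+#3+#4: time 19, page count 15, value 93
Best: 97 marks.

97 marks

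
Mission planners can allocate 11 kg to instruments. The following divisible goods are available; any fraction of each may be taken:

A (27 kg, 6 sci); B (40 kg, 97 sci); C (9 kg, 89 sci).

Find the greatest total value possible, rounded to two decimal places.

93.85

Take in order of value per unit:
- C (89/9 per unit): all 9 → value 89, running total 89.00
- B (97/40 per unit): 2 of 40 → value 2×97/40 = 4.8500, running total 93.85
Total 93.85.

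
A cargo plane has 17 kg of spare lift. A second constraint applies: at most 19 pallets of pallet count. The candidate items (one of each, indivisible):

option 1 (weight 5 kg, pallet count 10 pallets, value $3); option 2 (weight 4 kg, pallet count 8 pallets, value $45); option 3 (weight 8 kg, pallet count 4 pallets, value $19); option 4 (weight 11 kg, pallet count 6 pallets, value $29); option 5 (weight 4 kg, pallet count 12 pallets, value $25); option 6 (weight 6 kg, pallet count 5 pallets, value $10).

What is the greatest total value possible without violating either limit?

$74

Feasible sets respecting both limits:
- option 2+option 4: weight 15, pallet count 14, value 74
- option 2+option 3: weight 12, pallet count 12, value 64
- option 2+option 6: weight 10, pallet count 13, value 55
- option 4+option 5: weight 15, pallet count 18, value 54
Best: $74.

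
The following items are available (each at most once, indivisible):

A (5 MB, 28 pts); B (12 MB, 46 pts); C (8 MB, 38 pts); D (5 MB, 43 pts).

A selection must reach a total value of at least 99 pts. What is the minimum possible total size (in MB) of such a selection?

Subsets with value ≥ 99, sorted by total size:
- A+C+D: size 18, value 109
- A+B+D: size 22, value 117
- B+C+D: size 25, value 127
- A+B+C: size 25, value 112
Minimum size: 18 MB.

18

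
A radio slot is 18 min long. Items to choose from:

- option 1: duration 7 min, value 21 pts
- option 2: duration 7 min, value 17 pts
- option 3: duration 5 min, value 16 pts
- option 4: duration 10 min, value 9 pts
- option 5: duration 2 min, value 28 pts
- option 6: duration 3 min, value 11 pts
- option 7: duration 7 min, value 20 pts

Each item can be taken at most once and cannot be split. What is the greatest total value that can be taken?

Check high-value combinations within 18 min:
- option 1+option 3+option 5+option 6: duration 7+5+2+3=17, value 21+16+28+11=76
- option 3+option 5+option 6+option 7: duration 5+2+3+7=17, value 16+28+11+20=75
- option 2+option 3+option 5+option 6: duration 7+5+2+3=17, value 17+16+28+11=72
- option 1+option 5+option 7: duration 7+2+7=16, value 21+28+20=69
- option 1+option 2+option 5: duration 7+7+2=16, value 21+17+28=66
Best: 76 pts.

76 pts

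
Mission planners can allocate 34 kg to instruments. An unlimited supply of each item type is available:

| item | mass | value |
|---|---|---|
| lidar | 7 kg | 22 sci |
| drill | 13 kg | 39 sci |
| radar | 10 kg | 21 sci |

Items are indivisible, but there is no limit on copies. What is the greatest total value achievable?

105 sci

Best value-per-unit is lidar at 22/7; filling with it alone gives 4×22 = 88.
Optimal mix: 3×lidar + 1×drill → mass 34, value 105.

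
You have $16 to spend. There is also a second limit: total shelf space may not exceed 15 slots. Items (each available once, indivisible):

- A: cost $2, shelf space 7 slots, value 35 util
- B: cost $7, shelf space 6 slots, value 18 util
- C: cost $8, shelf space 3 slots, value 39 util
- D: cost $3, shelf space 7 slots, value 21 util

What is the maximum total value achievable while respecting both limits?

Feasible sets respecting both limits:
- A+C: cost 10, shelf space 10, value 74
- C+D: cost 11, shelf space 10, value 60
- B+C: cost 15, shelf space 9, value 57
Best: 74 util.

74 util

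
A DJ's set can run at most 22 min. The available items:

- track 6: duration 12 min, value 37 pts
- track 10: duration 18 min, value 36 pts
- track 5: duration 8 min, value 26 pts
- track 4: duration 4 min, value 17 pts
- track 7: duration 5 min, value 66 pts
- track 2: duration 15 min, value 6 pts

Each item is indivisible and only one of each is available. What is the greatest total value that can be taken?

120 pts

Check high-value combinations within 22 min:
- track 6+track 4+track 7: duration 12+4+5=21, value 37+17+66=120
- track 5+track 4+track 7: duration 8+4+5=17, value 26+17+66=109
- track 6+track 7: duration 12+5=17, value 37+66=103
- track 5+track 7: duration 8+5=13, value 26+66=92
- track 4+track 7: duration 4+5=9, value 17+66=83
Best: 120 pts.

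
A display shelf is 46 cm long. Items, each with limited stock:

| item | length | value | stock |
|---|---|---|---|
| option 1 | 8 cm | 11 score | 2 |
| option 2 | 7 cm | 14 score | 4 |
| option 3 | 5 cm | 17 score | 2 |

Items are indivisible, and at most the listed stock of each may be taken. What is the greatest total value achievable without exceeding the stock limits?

Top feasible selections:
- 1×option 1 + 4×option 2 + 2×option 3: length 46, value 101
- 4×option 2 + 2×option 3: length 38, value 90
Best: 101 score.

101 score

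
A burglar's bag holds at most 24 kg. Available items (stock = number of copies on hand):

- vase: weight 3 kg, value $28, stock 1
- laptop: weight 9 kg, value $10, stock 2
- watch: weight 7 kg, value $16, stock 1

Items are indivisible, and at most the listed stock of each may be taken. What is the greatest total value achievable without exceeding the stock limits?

Top feasible selections:
- 1×vase + 1×laptop + 1×watch: weight 19, value 54
- 1×vase + 2×laptop: weight 21, value 48
Best: $54.

$54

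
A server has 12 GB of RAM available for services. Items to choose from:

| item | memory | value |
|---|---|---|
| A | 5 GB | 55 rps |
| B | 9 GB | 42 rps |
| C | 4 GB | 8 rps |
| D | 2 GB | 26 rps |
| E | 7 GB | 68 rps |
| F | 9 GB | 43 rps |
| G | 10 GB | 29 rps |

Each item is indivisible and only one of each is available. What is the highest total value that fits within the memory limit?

123 rps

Check high-value combinations within 12 GB:
- A+E: memory 5+7=12, value 55+68=123
- D+E: memory 2+7=9, value 26+68=94
- A+C+D: memory 5+4+2=11, value 55+8+26=89
- A+D: memory 5+2=7, value 55+26=81
Best: 123 rps.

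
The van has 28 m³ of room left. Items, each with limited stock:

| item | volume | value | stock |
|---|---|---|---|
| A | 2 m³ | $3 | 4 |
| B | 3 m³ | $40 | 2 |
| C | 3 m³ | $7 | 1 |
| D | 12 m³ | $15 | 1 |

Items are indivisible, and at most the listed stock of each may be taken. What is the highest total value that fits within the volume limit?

$111

Best selections within volume 28 and stock limits:
- 3×A + 2×B + 1×C + 1×D: volume 27, value 111
- 2×A + 2×B + 1×C + 1×D: volume 25, value 108
Best: $111.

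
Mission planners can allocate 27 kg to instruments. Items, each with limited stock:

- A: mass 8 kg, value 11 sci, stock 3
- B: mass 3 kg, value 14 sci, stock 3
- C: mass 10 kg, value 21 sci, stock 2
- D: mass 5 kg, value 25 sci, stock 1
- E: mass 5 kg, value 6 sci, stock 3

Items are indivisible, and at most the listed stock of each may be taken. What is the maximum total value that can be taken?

Top feasible selections:
- 3×B + 1×C + 1×D: mass 24, value 88
- 1×A + 3×B + 1×D + 1×E: mass 27, value 84
- 2×B + 1×C + 1×D + 1×E: mass 26, value 80
- 3×B + 1×D + 2×E: mass 24, value 79
Best: 88 sci.

88 sci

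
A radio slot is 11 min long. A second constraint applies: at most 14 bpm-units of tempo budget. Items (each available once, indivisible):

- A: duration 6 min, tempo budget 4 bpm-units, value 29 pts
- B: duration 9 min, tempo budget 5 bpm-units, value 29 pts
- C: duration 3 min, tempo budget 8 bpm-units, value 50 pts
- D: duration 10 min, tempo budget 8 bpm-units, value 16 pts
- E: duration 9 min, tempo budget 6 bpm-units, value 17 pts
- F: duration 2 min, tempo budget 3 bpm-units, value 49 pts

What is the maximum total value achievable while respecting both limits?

Feasible sets respecting both limits:
- C+F: duration 5, tempo budget 11, value 99
- A+C: duration 9, tempo budget 12, value 79
- A+F: duration 8, tempo budget 7, value 78
- B+F: duration 11, tempo budget 8, value 78
Best: 99 pts.

99 pts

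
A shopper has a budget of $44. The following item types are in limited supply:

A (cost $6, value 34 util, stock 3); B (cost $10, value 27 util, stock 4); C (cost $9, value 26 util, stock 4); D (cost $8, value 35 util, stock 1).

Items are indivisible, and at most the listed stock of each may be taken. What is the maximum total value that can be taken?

Best selections within cost 44 and stock limits:
- 3×A + 2×C + 1×D: cost 44, value 189
- 3×A + 1×B + 1×D: cost 36, value 164
- 3×A + 1×C + 1×D: cost 35, value 163
Best: 189 util.

189 util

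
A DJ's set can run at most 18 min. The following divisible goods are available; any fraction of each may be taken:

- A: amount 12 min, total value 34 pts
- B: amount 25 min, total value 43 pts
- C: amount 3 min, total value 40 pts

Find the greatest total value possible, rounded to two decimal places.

79.16

Take in order of value per unit:
- C (40/3 per unit): all 3 → value 40, running total 40.00
- A (34/12 per unit): all 12 → value 34, running total 74.00
- B (43/25 per unit): 3 of 25 → value 3×43/25 = 5.1600, running total 79.16
Total 79.16.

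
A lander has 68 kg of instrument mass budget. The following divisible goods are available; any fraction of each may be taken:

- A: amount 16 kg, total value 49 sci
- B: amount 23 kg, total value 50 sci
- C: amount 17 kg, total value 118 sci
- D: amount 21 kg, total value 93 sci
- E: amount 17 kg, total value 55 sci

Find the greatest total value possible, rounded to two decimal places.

Take in order of value per unit:
- C (118/17 per unit): all 17 → value 118, running total 118.00
- D (93/21 per unit): all 21 → value 93, running total 211.00
- E (55/17 per unit): all 17 → value 55, running total 266.00
- A (49/16 per unit): 13 of 16 → value 13×49/16 = 39.8125, running total 305.81
Total 305.81.

305.81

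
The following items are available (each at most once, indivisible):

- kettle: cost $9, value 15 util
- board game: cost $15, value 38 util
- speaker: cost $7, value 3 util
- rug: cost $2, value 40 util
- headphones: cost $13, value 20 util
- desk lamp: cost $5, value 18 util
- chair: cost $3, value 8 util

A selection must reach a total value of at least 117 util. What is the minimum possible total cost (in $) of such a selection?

Subsets with value ≥ 117, sorted by total cost:
- kettle+board game+rug+desk lamp+chair: cost 34, value 119
- board game+rug+headphones+desk lamp+chair: cost 38, value 124
- kettle+board game+speaker+rug+desk lamp+chair: cost 41, value 122
- kettle+board game+rug+headphones+chair: cost 42, value 121
Minimum cost: 34 $.

34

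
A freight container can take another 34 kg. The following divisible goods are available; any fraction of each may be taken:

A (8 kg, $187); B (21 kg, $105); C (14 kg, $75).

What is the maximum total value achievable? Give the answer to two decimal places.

Take in order of value per unit:
- A (187/8 per unit): all 8 → value 187, running total 187.00
- C (75/14 per unit): all 14 → value 75, running total 262.00
- B (105/21 per unit): 12 of 21 → value 12×105/21 = 60.0000, running total 322.00
Total 322.00.

322.00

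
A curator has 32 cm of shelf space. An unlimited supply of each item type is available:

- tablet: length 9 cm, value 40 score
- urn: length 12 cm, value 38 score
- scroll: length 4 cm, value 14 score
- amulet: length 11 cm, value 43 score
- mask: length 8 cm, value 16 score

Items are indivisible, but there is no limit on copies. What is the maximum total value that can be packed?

134 score

Best value-per-unit is tablet at 40/9; filling with it alone gives 3×40 = 120.
Optimal mix: 3×tablet + 1×scroll → length 31, value 134.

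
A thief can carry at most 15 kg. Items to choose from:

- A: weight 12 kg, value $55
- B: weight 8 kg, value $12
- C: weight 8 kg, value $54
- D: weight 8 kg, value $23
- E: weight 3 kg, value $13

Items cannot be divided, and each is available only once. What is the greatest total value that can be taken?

$68

Check high-value combinations within 15 kg:
- A+E: weight 12+3=15, value 55+13=68
- C+E: weight 8+3=11, value 54+13=67
- A: weight 12, value 55
- C: weight 8, value 54
- D+E: weight 8+3=11, value 23+13=36
Best: $68.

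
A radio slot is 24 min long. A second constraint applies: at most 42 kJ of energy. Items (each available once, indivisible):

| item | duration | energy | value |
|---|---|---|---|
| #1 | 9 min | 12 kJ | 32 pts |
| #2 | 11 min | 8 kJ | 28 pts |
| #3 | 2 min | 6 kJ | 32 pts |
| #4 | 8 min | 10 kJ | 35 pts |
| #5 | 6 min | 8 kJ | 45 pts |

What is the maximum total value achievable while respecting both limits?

Feasible sets respecting both limits:
- #1+#4+#5: duration 23, energy 30, value 112
- #3+#4+#5: duration 16, energy 24, value 112
- #1+#3+#5: duration 17, energy 26, value 109
- #2+#3+#5: duration 19, energy 22, value 105
Best: 112 pts.

112 pts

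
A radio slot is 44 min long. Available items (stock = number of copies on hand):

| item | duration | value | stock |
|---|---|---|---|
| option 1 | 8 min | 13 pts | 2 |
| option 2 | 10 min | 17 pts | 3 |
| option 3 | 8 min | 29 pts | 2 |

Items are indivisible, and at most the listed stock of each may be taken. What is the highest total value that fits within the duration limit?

Top feasible selections:
- 1×option 1 + 2×option 2 + 2×option 3: duration 44, value 105
- 2×option 1 + 1×option 2 + 2×option 3: duration 42, value 101
- 2×option 2 + 2×option 3: duration 36, value 92
Best: 105 pts.

105 pts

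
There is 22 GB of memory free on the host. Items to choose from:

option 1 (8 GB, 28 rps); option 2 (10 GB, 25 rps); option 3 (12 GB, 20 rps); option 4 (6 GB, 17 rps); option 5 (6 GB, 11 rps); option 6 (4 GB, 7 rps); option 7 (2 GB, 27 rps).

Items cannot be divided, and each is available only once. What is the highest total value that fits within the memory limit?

Check high-value combinations within 22 GB:
- option 1+option 4+option 5+option 7: memory 8+6+6+2=22, value 28+17+11+27=83
- option 1+option 2+option 7: memory 8+10+2=20, value 28+25+27=80
- option 1+option 4+option 6+option 7: memory 8+6+4+2=20, value 28+17+7+27=79
- option 2+option 4+option 6+option 7: memory 10+6+4+2=22, value 25+17+7+27=76
Best: 83 rps.

83 rps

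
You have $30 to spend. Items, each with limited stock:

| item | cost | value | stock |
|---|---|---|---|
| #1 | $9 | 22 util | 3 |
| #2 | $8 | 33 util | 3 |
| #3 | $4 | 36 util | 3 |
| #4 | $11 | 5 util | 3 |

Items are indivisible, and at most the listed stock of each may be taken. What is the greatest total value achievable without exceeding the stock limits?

Top feasible selections:
- 2×#2 + 3×#3: cost 28, value 174
- 1×#1 + 1×#2 + 3×#3: cost 29, value 163
- 2×#1 + 3×#3: cost 30, value 152
Best: 174 util.

174 util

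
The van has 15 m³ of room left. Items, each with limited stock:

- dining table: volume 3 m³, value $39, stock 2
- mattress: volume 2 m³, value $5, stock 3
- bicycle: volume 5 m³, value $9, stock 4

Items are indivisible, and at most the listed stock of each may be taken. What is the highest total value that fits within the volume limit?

Top feasible selections:
- 2×dining table + 2×mattress + 1×bicycle: volume 15, value 97
- 2×dining table + 3×mattress: volume 12, value 93
- 2×dining table + 1×mattress + 1×bicycle: volume 13, value 92
- 2×dining table + 2×mattress: volume 10, value 88
Best: $97.

$97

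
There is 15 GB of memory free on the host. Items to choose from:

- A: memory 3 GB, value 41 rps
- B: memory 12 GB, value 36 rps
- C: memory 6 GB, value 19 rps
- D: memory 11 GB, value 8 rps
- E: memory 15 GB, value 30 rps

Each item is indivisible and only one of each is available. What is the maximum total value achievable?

77 rps

Check high-value combinations within 15 GB:
- A+B: memory 3+12=15, value 41+36=77
- A+C: memory 3+6=9, value 41+19=60
- A+D: memory 3+11=14, value 41+8=49
- A: memory 3, value 41
- B: memory 12, value 36
Best: 77 rps.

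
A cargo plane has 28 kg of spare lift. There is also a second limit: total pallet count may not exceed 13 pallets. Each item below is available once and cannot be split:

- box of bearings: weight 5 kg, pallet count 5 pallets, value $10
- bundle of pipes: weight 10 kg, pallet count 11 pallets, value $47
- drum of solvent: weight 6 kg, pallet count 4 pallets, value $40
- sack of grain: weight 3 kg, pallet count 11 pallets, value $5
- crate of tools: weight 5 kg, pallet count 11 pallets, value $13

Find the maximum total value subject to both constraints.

$50

Feasible sets respecting both limits:
- box of bearings+drum of solvent: weight 11, pallet count 9, value 50
- bundle of pipes: weight 10, pallet count 11, value 47
- drum of solvent: weight 6, pallet count 4, value 40
- crate of tools: weight 5, pallet count 11, value 13
Best: $50.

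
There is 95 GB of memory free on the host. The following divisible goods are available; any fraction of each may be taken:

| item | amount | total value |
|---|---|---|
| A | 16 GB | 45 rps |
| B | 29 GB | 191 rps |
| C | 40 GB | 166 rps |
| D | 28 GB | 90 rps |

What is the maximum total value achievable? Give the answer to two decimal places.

440.57

Take in order of value per unit:
- B (191/29 per unit): all 29 → value 191, running total 191.00
- C (166/40 per unit): all 40 → value 166, running total 357.00
- D (90/28 per unit): 26 of 28 → value 26×90/28 = 83.5714, running total 440.57
Total 440.57.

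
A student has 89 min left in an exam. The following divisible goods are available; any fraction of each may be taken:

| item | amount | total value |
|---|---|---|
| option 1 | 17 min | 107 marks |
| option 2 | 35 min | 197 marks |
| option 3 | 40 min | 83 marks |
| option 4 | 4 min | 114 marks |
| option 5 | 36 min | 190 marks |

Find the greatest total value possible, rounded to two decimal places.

592.17

Take in order of value per unit:
- option 4 (114/4 per unit): all 4 → value 114, running total 114.00
- option 1 (107/17 per unit): all 17 → value 107, running total 221.00
- option 2 (197/35 per unit): all 35 → value 197, running total 418.00
- option 5 (190/36 per unit): 33 of 36 → value 33×190/36 = 174.1667, running total 592.17
Total 592.17.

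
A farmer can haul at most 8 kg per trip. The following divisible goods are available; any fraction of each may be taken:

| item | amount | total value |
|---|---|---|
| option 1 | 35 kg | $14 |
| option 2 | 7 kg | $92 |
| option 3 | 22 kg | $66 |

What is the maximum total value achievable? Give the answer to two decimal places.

95.00

Take in order of value per unit:
- option 2 (92/7 per unit): all 7 → value 92, running total 92.00
- option 3 (66/22 per unit): 1 of 22 → value 1×66/22 = 3.0000, running total 95.00
Total 95.00.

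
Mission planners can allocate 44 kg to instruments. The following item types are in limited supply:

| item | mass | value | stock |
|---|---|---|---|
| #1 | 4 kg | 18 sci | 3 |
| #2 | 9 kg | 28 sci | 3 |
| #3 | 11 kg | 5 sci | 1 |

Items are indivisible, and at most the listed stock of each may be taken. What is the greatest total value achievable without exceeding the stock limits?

138 sci

Top feasible selections:
- 3×#1 + 3×#2: mass 39, value 138
- 2×#1 + 3×#2: mass 35, value 120
Best: 138 sci.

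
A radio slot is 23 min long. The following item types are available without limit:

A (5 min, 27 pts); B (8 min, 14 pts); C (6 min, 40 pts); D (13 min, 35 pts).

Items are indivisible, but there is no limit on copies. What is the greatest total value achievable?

Best value-per-unit is C at 40/6; filling with it alone gives 3×40 = 120.
Optimal mix: 1×A + 3×C → duration 23, value 147.

147 pts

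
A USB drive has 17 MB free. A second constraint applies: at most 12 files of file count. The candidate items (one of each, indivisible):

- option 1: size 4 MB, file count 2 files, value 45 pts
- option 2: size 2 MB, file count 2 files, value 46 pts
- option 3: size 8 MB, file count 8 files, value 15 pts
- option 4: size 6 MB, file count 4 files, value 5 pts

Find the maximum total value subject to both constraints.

106 pts

Feasible sets respecting both limits:
- option 1+option 2+option 3: size 14, file count 12, value 106
- option 1+option 2+option 4: size 12, file count 8, value 96
- option 1+option 2: size 6, file count 4, value 91
- option 2+option 3: size 10, file count 10, value 61
Best: 106 pts.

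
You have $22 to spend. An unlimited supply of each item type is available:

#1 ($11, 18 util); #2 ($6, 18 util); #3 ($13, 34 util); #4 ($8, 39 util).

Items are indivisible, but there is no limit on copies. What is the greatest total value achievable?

Best value-per-unit is #4 at 39/8; filling with it alone gives 2×39 = 78.
Optimal mix: 1×#2 + 2×#4 → cost 22, value 96.

96 util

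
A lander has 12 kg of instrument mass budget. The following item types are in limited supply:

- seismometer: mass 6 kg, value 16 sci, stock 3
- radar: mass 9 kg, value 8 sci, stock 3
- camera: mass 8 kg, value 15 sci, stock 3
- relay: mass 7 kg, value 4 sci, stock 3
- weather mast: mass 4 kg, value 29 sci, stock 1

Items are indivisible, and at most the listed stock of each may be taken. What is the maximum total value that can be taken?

45 sci

Best selections within mass 12 and stock limits:
- 1×seismometer + 1×weather mast: mass 10, value 45
- 1×camera + 1×weather mast: mass 12, value 44
- 1×relay + 1×weather mast: mass 11, value 33
- 2×seismometer: mass 12, value 32
Best: 45 sci.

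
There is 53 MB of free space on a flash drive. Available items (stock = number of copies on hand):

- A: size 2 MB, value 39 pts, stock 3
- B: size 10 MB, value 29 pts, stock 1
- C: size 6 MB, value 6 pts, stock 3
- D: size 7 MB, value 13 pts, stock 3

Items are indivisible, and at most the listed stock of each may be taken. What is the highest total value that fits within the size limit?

Top feasible selections:
- 3×A + 1×B + 2×C + 3×D: size 49, value 197
- 3×A + 1×B + 1×C + 3×D: size 43, value 191
Best: 197 pts.

197 pts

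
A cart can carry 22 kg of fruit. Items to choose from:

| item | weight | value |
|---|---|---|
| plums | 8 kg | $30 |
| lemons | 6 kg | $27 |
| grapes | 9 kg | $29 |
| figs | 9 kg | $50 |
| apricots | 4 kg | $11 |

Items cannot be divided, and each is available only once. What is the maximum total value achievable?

Check high-value combinations within 22 kg:
- plums+figs+apricots: weight 8+9+4=21, value 30+50+11=91
- grapes+figs+apricots: weight 9+9+4=22, value 29+50+11=90
- lemons+figs+apricots: weight 6+9+4=19, value 27+50+11=88
- plums+figs: weight 8+9=17, value 30+50=80
Best: $91.

$91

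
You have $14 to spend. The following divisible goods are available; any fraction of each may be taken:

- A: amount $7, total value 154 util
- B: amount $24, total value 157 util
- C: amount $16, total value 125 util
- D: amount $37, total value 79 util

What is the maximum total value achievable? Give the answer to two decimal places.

Take in order of value per unit:
- A (154/7 per unit): all 7 → value 154, running total 154.00
- C (125/16 per unit): 7 of 16 → value 7×125/16 = 54.6875, running total 208.69
Total 208.69.

208.69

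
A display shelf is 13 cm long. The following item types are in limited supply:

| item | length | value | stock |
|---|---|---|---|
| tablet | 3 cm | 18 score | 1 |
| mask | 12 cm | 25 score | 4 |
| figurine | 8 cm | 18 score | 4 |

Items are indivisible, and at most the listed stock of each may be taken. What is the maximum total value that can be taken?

Top feasible selections:
- 1×tablet + 1×figurine: length 11, value 36
- 1×mask: length 12, value 25
- 1×tablet: length 3, value 18
Best: 36 score.

36 score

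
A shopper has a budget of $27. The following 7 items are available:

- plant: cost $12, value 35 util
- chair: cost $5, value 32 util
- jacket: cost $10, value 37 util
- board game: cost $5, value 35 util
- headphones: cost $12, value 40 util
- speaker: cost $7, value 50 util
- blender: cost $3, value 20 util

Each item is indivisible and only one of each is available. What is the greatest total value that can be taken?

154 util

Check high-value combinations within $27:
- chair+jacket+board game+speaker: cost 5+10+5+7=27, value 32+37+35+50=154
- board game+headphones+speaker+blender: cost 5+12+7+3=27, value 35+40+50+20=145
- jacket+board game+speaker+blender: cost 10+5+7+3=25, value 37+35+50+20=142
- chair+headphones+speaker+blender: cost 5+12+7+3=27, value 32+40+50+20=142
Best: 154 util.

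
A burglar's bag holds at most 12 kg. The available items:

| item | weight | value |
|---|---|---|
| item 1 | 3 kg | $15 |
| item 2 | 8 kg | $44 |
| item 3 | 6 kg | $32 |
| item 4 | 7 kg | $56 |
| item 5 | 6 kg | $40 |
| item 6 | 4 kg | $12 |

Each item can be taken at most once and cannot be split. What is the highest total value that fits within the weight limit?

$72

Check high-value combinations within 12 kg:
- item 3+item 5: weight 6+6=12, value 32+40=72
- item 1+item 4: weight 3+7=10, value 15+56=71
- item 4+item 6: weight 7+4=11, value 56+12=68
- item 1+item 2: weight 3+8=11, value 15+44=59
Best: $72.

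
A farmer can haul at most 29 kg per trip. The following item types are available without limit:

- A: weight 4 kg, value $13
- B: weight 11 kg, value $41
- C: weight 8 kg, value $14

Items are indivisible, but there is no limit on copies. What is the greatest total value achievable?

Best value-per-unit is B at 41/11; filling with it alone gives 2×41 = 82.
Optimal mix: 1×A + 2×B → weight 26, value 95.

$95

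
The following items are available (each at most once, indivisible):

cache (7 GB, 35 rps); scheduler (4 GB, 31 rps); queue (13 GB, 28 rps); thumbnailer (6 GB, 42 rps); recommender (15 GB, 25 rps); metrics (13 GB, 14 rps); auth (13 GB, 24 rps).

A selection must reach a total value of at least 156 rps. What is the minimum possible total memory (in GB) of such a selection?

Subsets with value ≥ 156, sorted by total memory:
- cache+scheduler+queue+thumbnailer+auth: memory 43, value 160
- cache+scheduler+queue+thumbnailer+recommender: memory 45, value 161
Minimum memory: 43 GB.

43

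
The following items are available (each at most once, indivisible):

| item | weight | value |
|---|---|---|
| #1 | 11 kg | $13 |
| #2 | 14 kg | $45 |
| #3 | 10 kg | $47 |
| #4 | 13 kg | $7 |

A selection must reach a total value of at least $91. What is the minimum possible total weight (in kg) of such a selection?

Subsets with value ≥ 91, sorted by total weight:
- #2+#3: weight 24, value 92
- #1+#2+#3: weight 35, value 105
- #2+#3+#4: weight 37, value 99
Minimum weight: 24 kg.

24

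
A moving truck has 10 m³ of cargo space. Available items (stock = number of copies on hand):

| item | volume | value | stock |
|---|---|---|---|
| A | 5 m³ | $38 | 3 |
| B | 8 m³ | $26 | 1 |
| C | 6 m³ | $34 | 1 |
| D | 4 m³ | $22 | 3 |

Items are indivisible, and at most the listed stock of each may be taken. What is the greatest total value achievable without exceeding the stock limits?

Top feasible selections:
- 2×A: volume 10, value 76
- 1×A + 1×D: volume 9, value 60
Best: $76.

$76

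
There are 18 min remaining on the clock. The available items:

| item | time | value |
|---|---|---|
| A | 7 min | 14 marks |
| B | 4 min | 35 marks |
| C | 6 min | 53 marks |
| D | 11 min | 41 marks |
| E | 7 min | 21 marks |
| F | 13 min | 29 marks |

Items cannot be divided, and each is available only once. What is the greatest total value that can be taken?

Check high-value combinations within 18 min:
- B+C+E: time 4+6+7=17, value 35+53+21=109
- A+B+C: time 7+4+6=17, value 14+35+53=102
- C+D: time 6+11=17, value 53+41=94
- B+C: time 4+6=10, value 35+53=88
Best: 109 marks.

109 marks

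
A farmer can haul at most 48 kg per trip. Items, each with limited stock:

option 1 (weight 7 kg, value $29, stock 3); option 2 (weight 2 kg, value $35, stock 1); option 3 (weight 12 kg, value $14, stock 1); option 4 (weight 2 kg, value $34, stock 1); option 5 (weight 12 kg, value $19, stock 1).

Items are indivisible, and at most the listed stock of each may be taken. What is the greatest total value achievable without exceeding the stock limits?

Top feasible selections:
- 3×option 1 + 1×option 2 + 1×option 4 + 1×option 5: weight 37, value 175
- 3×option 1 + 1×option 2 + 1×option 3 + 1×option 4: weight 37, value 170
- 2×option 1 + 1×option 2 + 1×option 3 + 1×option 4 + 1×option 5: weight 42, value 160
- 3×option 1 + 1×option 2 + 1×option 4: weight 25, value 156
Best: $175.

$175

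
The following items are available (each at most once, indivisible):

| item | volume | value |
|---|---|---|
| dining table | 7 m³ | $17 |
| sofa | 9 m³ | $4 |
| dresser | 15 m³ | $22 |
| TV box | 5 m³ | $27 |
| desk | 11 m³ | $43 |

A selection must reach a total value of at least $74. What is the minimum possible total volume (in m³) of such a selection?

Subsets with value ≥ 74, sorted by total volume:
- dining table+TV box+desk: volume 23, value 87
- sofa+TV box+desk: volume 25, value 74
- dresser+TV box+desk: volume 31, value 92
Minimum volume: 23 m³.

23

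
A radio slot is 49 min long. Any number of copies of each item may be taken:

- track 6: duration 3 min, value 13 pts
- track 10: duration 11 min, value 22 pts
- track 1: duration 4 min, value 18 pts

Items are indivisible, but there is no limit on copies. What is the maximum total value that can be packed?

Best value-per-unit is track 1 at 18/4; filling with it alone gives 12×18 = 216.
Optimal mix: 3×track 6 + 10×track 1 → duration 49, value 219.

219 pts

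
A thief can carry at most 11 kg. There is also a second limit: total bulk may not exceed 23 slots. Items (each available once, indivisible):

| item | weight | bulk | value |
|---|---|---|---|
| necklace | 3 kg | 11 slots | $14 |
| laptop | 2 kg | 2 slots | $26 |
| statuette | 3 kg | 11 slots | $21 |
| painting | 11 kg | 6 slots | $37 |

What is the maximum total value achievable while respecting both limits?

Feasible sets respecting both limits:
- laptop+statuette: weight 5, bulk 13, value 47
- necklace+laptop: weight 5, bulk 13, value 40
- painting: weight 11, bulk 6, value 37
- necklace+statuette: weight 6, bulk 22, value 35
Best: $47.

$47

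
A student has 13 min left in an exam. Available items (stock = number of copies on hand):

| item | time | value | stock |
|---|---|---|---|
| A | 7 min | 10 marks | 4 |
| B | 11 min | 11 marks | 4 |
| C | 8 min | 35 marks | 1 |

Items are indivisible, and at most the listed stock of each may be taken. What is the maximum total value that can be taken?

Top feasible selections:
- 1×C: time 8, value 35
- 1×B: time 11, value 11
- 1×A: time 7, value 10
Best: 35 marks.

35 marks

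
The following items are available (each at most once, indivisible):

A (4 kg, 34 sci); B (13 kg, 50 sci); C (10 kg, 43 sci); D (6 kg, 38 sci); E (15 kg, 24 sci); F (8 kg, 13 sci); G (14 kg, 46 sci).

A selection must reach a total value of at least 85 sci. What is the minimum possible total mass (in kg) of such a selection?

Subsets with value ≥ 85, sorted by total mass:
- A+D+F: mass 18, value 85
- B+D: mass 19, value 88
- A+C+D: mass 20, value 115
- A+C+F: mass 22, value 90
Minimum mass: 18 kg.

18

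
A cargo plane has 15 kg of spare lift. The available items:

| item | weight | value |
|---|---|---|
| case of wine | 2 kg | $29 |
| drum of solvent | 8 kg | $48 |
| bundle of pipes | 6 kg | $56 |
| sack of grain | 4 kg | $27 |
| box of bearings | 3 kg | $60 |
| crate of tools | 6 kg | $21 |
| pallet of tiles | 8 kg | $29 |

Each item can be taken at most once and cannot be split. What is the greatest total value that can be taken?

$172

Check high-value combinations within 15 kg:
- case of wine+bundle of pipes+sack of grain+box of bearings: weight 2+6+4+3=15, value 29+56+27+60=172
- case of wine+bundle of pipes+box of bearings: weight 2+6+3=11, value 29+56+60=145
- bundle of pipes+sack of grain+box of bearings: weight 6+4+3=13, value 56+27+60=143
- case of wine+drum of solvent+box of bearings: weight 2+8+3=13, value 29+48+60=137
Best: $172.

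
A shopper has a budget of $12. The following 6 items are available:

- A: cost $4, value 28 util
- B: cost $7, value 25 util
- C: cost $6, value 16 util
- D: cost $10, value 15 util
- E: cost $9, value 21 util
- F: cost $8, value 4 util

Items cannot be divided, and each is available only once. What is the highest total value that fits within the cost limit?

Check high-value combinations within $12:
- A+B: cost 4+7=11, value 28+25=53
- A+C: cost 4+6=10, value 28+16=44
- A+F: cost 4+8=12, value 28+4=32
- A: cost 4, value 28
- B: cost 7, value 25
Best: 53 util.

53 util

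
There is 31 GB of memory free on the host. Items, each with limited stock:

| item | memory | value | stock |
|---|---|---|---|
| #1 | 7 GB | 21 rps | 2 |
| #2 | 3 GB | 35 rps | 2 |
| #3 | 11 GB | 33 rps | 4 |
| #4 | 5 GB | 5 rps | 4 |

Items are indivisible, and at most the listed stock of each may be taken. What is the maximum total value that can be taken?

145 rps

Best selections within memory 31 and stock limits:
- 2×#1 + 2×#2 + 1×#3: memory 31, value 145
- 2×#2 + 2×#3: memory 28, value 136
- 1×#1 + 2×#2 + 1×#3 + 1×#4: memory 29, value 129
Best: 145 rps.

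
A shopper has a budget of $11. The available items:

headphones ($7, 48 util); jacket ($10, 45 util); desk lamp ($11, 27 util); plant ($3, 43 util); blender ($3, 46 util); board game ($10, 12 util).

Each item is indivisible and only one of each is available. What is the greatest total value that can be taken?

94 util

This is a 0/1 knapsack; check combinations near the capacity.
- headphones+blender: cost 7+3=10, value 48+46=94
- headphones+plant: cost 7+3=10, value 48+43=91
- plant+blender: cost 3+3=6, value 43+46=89
- headphones: cost 7, value 48
- blender: cost 3, value 46
Best: 94 util.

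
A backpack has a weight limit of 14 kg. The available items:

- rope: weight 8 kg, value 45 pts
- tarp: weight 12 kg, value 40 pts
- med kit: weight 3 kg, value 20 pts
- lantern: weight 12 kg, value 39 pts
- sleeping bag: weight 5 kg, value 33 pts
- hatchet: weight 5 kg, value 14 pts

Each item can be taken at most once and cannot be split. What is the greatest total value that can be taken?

78 pts

Check high-value combinations within 14 kg:
- rope+sleeping bag: weight 8+5=13, value 45+33=78
- med kit+sleeping bag+hatchet: weight 3+5+5=13, value 20+33+14=67
- rope+med kit: weight 8+3=11, value 45+20=65
- rope+hatchet: weight 8+5=13, value 45+14=59
- med kit+sleeping bag: weight 3+5=8, value 20+33=53
Best: 78 pts.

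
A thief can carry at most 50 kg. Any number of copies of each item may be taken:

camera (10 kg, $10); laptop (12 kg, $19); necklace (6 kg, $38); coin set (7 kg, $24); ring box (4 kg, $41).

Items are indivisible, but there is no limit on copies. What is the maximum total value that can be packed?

$492

Best value-per-unit is ring box at 41/4, and filling with it alone uses weight 12×4=48. No mix of the others beats 12×41 = 492.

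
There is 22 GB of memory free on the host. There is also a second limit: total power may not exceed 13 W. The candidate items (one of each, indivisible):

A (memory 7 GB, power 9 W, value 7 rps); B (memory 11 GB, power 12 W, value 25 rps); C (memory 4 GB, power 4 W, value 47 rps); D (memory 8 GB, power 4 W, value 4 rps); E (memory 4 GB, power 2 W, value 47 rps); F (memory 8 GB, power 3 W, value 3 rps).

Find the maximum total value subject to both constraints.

98 rps

Feasible sets respecting both limits:
- C+D+E: memory 16, power 10, value 98
- C+E+F: memory 16, power 9, value 97
- C+E: memory 8, power 6, value 94
Best: 98 rps.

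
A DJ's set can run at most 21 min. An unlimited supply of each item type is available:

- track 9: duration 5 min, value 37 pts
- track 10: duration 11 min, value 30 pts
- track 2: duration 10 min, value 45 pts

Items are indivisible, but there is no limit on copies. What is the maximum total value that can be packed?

Best value-per-unit is track 9 at 37/5, and filling with it alone uses duration 4×5=20. No mix of the others beats 4×37 = 148.

148 pts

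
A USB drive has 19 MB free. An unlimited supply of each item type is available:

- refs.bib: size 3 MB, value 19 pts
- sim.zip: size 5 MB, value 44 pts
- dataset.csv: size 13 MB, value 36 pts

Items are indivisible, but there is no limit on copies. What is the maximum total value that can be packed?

151 pts

Best value-per-unit is sim.zip at 44/5; filling with it alone gives 3×44 = 132.
Optimal mix: 1×refs.bib + 3×sim.zip → size 18, value 151.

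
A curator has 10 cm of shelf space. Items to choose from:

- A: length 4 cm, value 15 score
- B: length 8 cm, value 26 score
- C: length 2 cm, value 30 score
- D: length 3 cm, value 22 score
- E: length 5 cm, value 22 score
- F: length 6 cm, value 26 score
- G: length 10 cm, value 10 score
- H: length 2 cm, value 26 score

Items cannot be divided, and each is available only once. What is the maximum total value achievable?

This is a 0/1 knapsack; check combinations near the capacity.
- C+F+H: length 2+6+2=10, value 30+26+26=82
- C+D+H: length 2+3+2=7, value 30+22+26=78
- C+E+H: length 2+5+2=9, value 30+22+26=78
- C+D+E: length 2+3+5=10, value 30+22+22=74
Best: 82 score.

82 score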